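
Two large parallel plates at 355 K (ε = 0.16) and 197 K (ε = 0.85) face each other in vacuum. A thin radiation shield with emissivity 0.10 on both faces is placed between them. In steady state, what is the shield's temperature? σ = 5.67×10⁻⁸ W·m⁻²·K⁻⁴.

T_s ≈ 292 K

In steady state the net flux on the hot side equals that on the cold side.
σ(T₁⁴−T_s⁴)/D₁ = σ(T_s⁴−T₂⁴)/D₂, with D₁ = 1/ε₁+1/ε_s−1 = 15.25, D₂ = 1/ε_s+1/ε₂−1 = 10.18.
Solve for T_s⁴: T_s⁴ = (D₂·T₁⁴ + D₁·T₂⁴)/(D₁+D₂) = 7.260×10⁹ K⁴.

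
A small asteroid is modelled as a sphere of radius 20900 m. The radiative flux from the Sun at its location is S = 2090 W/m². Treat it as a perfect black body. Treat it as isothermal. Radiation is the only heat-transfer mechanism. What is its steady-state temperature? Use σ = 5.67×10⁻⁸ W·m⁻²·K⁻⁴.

T ≈ 310 K

At equilibrium, absorbed power = emitted power.
Absorbing cross-section = πr² = 1.372×10⁹ m²; emitting surface = 4πr² = 5.489×10⁹ m² (ratio 4).
S·A_cross = εσ·A_surf·T⁴  ⇒  T⁴ = S/(4σ).
T⁴ = 1.00·2090/(4·5.67×10⁻⁸) = 9.215×10⁹ K⁴.
T = (9.215×10⁹)^(1/4).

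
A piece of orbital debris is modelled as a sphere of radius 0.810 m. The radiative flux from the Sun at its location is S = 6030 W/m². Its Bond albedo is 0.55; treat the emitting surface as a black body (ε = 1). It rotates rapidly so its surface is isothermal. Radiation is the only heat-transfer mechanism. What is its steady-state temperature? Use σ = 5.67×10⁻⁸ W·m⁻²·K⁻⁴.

At equilibrium, absorbed power = emitted power.
Absorbing cross-section = πr² = 2.061 m²; emitting surface = 4πr² = 8.245 m² (ratio 4).
(1−a)S·A_cross = εσ·A_surf·T⁴  ⇒  T⁴ = (1−a)S/(4σ).
T⁴ = 0.450·6030/(4·5.67×10⁻⁸) = 1.196×10¹⁰ K⁴.
T = (1.196×10¹⁰)^(1/4).

T ≈ 331 K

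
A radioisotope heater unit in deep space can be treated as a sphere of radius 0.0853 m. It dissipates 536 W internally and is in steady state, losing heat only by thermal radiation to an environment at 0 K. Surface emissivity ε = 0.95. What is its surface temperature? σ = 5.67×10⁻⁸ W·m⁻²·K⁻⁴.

Steady state: internal power = radiated power, P = εσA T⁴.
Radiating area A = 4πr² = 0.09143 m².
T⁴ = P/(εσA) = 536/(0.95·5.67×10⁻⁸·0.09143) = 1.088×10¹¹ K⁴.
T = (1.088×10¹¹)^(1/4).

T ≈ 574 K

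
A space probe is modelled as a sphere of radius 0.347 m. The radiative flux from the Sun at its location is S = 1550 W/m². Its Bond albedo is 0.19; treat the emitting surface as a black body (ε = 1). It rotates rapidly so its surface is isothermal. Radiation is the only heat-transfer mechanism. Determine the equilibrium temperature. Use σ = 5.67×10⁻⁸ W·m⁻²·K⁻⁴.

At equilibrium, absorbed power = emitted power.
Absorbing cross-section = πr² = 0.3783 m²; emitting surface = 4πr² = 1.513 m² (ratio 4).
(1−a)S·A_cross = εσ·A_surf·T⁴  ⇒  T⁴ = (1−a)S/(4σ).
T⁴ = 0.810·1550/(4·5.67×10⁻⁸) = 5.536×10⁹ K⁴.
T = (5.536×10⁹)^(1/4).

T ≈ 273 K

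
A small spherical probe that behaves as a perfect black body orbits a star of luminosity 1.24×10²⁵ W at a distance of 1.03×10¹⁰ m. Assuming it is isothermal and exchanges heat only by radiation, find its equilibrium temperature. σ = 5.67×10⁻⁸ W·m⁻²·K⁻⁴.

First find the stellar flux at distance d: S = L/(4πd²) = 1.24×10²⁵/(4π·(1.03×10¹⁰)²) = 9301 W/m².
For an isothermal sphere, absorbed (1−a)S·πr² = emitted σ·4πr²·T⁴, so T⁴ = (1−a)S/(4σ).
T⁴ = 1.00·9301/(4·5.67×10⁻⁸) = 4.101×10¹⁰ K⁴.

T ≈ 450 K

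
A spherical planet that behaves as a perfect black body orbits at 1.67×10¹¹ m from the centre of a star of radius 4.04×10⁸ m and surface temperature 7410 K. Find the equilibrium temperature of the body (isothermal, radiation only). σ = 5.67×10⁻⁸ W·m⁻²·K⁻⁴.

The star's surface emits σT_*⁴; at distance d the flux is S = σT_*⁴(R_*/d)².
S = 5.67×10⁻⁸·(7410)⁴·(4.04×10⁸/1.67×10¹¹)² = 1000 W/m².
For an isothermal sphere T⁴ = (1−a)S/(4σ) = 4.411×10⁹ K⁴.

T ≈ 258 K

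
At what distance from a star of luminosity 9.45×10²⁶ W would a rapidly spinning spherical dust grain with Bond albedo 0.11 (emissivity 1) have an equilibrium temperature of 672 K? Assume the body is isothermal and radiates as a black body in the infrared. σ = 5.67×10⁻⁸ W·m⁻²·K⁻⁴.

d ≈ 3.80×10¹⁰ m

For an isothermal black-emitting sphere, (1−a)S·πr² = σ·4πr²·T⁴ ⇒ S = 4σT⁴/(1−a).
S = 4·5.67×10⁻⁸·(672)⁴/0.890 = 51970 W/m².
Flux falls as S = L/(4πd²), so d = √(L/(4πS)) = √(9.45×10²⁶/(4π·51970)).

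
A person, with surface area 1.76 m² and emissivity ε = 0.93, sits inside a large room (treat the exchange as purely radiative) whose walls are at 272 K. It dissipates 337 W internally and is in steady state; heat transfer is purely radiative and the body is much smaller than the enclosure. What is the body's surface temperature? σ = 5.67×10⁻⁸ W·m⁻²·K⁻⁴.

T ≈ 309 K

For a small grey body in a large enclosure, net radiated power = εσA(T⁴ − T_w⁴).
Steady state: P = εσA(T⁴ − T_w⁴) with A = 1.76 m².
T⁴ = P/(εσA) + T_w⁴ = 337/(0.93·5.67×10⁻⁸·1.760) + (272)⁴
    = 3.631×10⁹ + 5.474×10⁹ = 9.105×10⁹ K⁴.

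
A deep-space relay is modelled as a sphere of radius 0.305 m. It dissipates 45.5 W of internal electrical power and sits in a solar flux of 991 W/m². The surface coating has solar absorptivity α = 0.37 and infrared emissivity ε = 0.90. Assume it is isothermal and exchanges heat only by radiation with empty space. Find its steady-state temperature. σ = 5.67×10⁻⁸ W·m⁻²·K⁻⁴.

At steady state, absorbed solar power + internal power = radiated power.
Absorbed: α·S·A_cross = 0.37·991·0.2922 = 107.2 W (cross-section πr²).
Total input = 107.2 + 45.5 = 152.7 W.
Radiated: εσ·A_surf·T⁴ with A_surf = 4πr² = 1.169 m².
T⁴ = 152.7/(0.90·5.67×10⁻⁸·1.169) = 2.559×10⁹ K⁴.

T ≈ 225 K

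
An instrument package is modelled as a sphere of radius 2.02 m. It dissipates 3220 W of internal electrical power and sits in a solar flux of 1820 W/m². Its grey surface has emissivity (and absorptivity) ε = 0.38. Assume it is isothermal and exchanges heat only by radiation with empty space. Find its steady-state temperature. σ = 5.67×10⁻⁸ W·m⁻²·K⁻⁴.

T ≈ 323 K

At steady state, absorbed solar power + internal power = radiated power.
Absorbed: α·S·A_cross = 0.38·1820·12.82 = 8866 W (cross-section πr²).
Total input = 8866 + 3220 = 12090 W.
Radiated: εσ·A_surf·T⁴ with A_surf = 4πr² = 51.28 m².
T⁴ = 12090/(0.38·5.67×10⁻⁸·51.28) = 1.094×10¹⁰ K⁴.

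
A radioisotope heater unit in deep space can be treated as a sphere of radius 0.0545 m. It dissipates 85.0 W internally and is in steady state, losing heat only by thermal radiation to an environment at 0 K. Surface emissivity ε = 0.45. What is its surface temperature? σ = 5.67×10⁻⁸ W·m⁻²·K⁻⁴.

T ≈ 547 K

Steady state: internal power = radiated power, P = εσA T⁴.
Radiating area A = 4πr² = 0.03733 m².
T⁴ = P/(εσA) = 85.0/(0.45·5.67×10⁻⁸·0.03733) = 8.925×10¹⁰ K⁴.
T = (8.925×10¹⁰)^(1/4).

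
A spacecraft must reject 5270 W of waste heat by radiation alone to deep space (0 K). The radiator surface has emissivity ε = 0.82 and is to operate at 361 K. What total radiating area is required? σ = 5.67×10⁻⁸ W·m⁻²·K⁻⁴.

P = εσA T⁴ ⇒ A = P/(εσT⁴).
T⁴ = 1.698×10¹⁰ K⁴.
A = 5270/(0.82 × 5.67×10⁻⁸ × 1.698×10¹⁰).

A ≈ 6.67 m²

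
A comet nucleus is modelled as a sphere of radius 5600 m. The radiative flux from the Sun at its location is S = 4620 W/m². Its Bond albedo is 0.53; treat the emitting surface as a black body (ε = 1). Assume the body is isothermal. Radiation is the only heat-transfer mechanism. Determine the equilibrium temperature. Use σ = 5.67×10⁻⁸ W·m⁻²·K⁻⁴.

At equilibrium, absorbed power = emitted power.
Absorbing cross-section = πr² = 9.852×10⁷ m²; emitting surface = 4πr² = 3.941×10⁸ m² (ratio 4).
(1−a)S·A_cross = εσ·A_surf·T⁴  ⇒  T⁴ = (1−a)S/(4σ).
T⁴ = 0.470·4620/(4·5.67×10⁻⁸) = 9.574×10⁹ K⁴.
T = (9.574×10⁹)^(1/4).

T ≈ 313 K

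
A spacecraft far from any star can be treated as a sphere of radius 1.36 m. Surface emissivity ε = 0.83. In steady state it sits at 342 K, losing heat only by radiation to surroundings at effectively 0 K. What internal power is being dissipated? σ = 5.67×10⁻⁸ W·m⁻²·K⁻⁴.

Steady state: P = εσA T⁴.
A = 4πr² = 23.24 m²; T⁴ = (342)⁴ = 1.368×10¹⁰ K⁴.
P = 0.83 × 5.67×10⁻⁸ × 23.24 × 1.368×10¹⁰.

P ≈ 15000 W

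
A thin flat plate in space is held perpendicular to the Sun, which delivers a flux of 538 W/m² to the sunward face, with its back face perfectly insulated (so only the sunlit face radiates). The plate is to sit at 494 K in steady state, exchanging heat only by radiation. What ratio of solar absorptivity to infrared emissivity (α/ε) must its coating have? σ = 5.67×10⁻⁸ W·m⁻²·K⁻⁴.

α/ε ≈ 6.28

Balance: αS·A = εσ·1A·T⁴ ⇒ α/ε = σT⁴/S.
α/ε = 5.67×10⁻⁸·(494)⁴/538 = 5.67×10⁻⁸·5.955×10¹⁰/538.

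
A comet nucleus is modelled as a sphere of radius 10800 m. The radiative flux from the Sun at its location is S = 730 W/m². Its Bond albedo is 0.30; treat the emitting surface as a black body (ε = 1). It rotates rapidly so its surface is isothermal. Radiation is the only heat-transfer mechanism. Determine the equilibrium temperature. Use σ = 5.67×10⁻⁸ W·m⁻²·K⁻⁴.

T ≈ 218 K

At equilibrium, absorbed power = emitted power.
Absorbing cross-section = πr² = 3.664×10⁸ m²; emitting surface = 4πr² = 1.466×10⁹ m² (ratio 4).
(1−a)S·A_cross = εσ·A_surf·T⁴  ⇒  T⁴ = (1−a)S/(4σ).
T⁴ = 0.700·730/(4·5.67×10⁻⁸) = 2.253×10⁹ K⁴.
T = (2.253×10⁹)^(1/4).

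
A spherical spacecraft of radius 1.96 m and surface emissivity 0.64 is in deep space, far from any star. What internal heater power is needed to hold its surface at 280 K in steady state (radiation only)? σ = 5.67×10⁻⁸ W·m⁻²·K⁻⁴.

P ≈ 10800 W

P = εσ·4πr²·T⁴.
4πr² = 48.27 m²; T⁴ = 6.147×10⁹ K⁴.
P = 0.64·5.67×10⁻⁸·48.27·6.147×10⁹.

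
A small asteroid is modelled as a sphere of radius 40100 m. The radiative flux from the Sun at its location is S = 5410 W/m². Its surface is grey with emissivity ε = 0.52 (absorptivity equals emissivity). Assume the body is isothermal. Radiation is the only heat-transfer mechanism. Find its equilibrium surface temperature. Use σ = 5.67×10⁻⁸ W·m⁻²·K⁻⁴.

At equilibrium, absorbed power = emitted power.
Absorbing cross-section = πr² = 5.052×10⁹ m²; emitting surface = 4πr² = 2.021×10¹⁰ m² (ratio 4).
εS·A_cross = εσ·A_surf·T⁴  ⇒  T⁴ = S/(4σ)   (ε cancels).
T⁴ = 5410/(4·5.67×10⁻⁸) = 2.385×10¹⁰ K⁴.
T = (2.385×10¹⁰)^(1/4).

T ≈ 393 K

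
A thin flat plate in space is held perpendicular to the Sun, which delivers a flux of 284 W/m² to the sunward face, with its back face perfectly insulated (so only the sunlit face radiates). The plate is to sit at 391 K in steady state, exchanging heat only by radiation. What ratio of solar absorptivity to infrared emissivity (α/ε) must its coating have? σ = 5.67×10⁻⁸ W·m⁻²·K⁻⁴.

α/ε ≈ 4.67

Balance: αS·A = εσ·1A·T⁴ ⇒ α/ε = σT⁴/S.
α/ε = 5.67×10⁻⁸·(391)⁴/284 = 5.67×10⁻⁸·2.337×10¹⁰/284.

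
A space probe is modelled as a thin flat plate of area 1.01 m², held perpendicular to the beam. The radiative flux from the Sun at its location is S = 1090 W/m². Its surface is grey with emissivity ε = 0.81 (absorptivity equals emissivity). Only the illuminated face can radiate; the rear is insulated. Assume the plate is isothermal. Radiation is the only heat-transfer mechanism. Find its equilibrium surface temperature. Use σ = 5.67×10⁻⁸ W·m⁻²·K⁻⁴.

T ≈ 372 K

At equilibrium, absorbed power = emitted power.
Absorbing cross-section = A = 1.010 m²; emitting surface = A = 1.010 m² (ratio 1).
εS·A_cross = εσ·A_surf·T⁴  ⇒  T⁴ = S/(1σ)   (ε cancels).
T⁴ = 1090/(1·5.67×10⁻⁸) = 1.922×10¹⁰ K⁴.
T = (1.922×10¹⁰)^(1/4).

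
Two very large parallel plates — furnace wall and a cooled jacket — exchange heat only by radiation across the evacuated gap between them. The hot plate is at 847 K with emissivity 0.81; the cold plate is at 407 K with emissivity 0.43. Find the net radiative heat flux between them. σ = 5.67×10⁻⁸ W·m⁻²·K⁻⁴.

q ≈ 10800 W/m²

For two infinite grey parallel plates, q = σ(T₁⁴ − T₂⁴)/(1/ε₁ + 1/ε₂ − 1).
T₁⁴ − T₂⁴ = 5.147×10¹¹ − 2.744×10¹⁰ = 4.872×10¹¹ K⁴.
1/ε₁ + 1/ε₂ − 1 = 1.235 + 2.326 − 1 = 2.560.
q = 5.67×10⁻⁸ × 4.872×10¹¹ / 2.560.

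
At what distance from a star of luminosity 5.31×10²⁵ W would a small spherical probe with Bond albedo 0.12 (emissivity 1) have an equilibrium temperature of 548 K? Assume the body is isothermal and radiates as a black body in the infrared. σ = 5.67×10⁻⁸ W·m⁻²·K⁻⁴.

For an isothermal black-emitting sphere, (1−a)S·πr² = σ·4πr²·T⁴ ⇒ S = 4σT⁴/(1−a).
S = 4·5.67×10⁻⁸·(548)⁴/0.880 = 23240 W/m².
Flux falls as S = L/(4πd²), so d = √(L/(4πS)) = √(5.31×10²⁵/(4π·23240)).

d ≈ 1.35×10¹⁰ m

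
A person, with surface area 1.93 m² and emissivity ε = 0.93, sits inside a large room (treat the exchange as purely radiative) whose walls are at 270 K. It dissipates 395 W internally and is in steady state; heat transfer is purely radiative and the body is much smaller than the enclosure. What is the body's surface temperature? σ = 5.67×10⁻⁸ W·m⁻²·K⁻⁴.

T ≈ 310 K

For a small grey body in a large enclosure, net radiated power = εσA(T⁴ − T_w⁴).
Steady state: P = εσA(T⁴ − T_w⁴) with A = 1.93 m².
T⁴ = P/(εσA) + T_w⁴ = 395/(0.93·5.67×10⁻⁸·1.930) + (270)⁴
    = 3.881×10⁹ + 5.314×10⁹ = 9.196×10⁹ K⁴.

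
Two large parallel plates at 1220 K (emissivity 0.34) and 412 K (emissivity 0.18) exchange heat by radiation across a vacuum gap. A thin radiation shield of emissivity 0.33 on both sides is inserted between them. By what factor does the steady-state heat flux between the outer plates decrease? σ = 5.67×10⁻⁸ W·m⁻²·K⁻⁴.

factor ≈ 1.68

Without shield: q₀ = σΔ(T⁴)/(1/ε₁+1/ε₂−1) with denominator 7.497.
With shield the two gaps are in series; the resistances add: (1/ε₁+1/ε_s−1)+(1/ε_s+1/ε₂−1) = 4.971+7.586 = 12.56.
Heat-flux ratio q₀/q = 12.56/7.497.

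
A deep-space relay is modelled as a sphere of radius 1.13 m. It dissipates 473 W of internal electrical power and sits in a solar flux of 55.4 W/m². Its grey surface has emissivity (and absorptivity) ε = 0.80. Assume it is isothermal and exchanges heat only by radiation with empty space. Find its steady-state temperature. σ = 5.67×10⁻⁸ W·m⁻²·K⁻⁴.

T ≈ 173 K

At steady state, absorbed solar power + internal power = radiated power.
Absorbed: α·S·A_cross = 0.80·55.4·4.011 = 177.8 W (cross-section πr²).
Total input = 177.8 + 473 = 650.8 W.
Radiated: εσ·A_surf·T⁴ with A_surf = 4πr² = 16.05 m².
T⁴ = 650.8/(0.80·5.67×10⁻⁸·16.05) = 8.941×10⁸ K⁴.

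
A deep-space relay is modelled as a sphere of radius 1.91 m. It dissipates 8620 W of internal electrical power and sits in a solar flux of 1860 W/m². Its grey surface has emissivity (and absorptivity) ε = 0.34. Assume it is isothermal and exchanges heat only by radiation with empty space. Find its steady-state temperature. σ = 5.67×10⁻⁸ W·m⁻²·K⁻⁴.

T ≈ 366 K

At steady state, absorbed solar power + internal power = radiated power.
Absorbed: α·S·A_cross = 0.34·1860·11.46 = 7248 W (cross-section πr²).
Total input = 7248 + 8620 = 15870 W.
Radiated: εσ·A_surf·T⁴ with A_surf = 4πr² = 45.84 m².
T⁴ = 15870/(0.34·5.67×10⁻⁸·45.84) = 1.795×10¹⁰ K⁴.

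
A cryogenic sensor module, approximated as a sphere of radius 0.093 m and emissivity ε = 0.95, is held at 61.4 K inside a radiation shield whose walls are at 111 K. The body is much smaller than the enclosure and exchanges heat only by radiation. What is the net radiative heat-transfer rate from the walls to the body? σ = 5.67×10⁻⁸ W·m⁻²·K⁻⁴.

For a small grey body in a large enclosure: P_net = εσA(T_body⁴ − T_wall⁴).
A = 4πr² = 0.1087 m²; T_body⁴ − T_wall⁴ = 1.421×10⁷ − 1.518×10⁸ = -1.376×10⁸ K⁴.
|P_net| = 0.95·5.67×10⁻⁸·0.1087·1.376×10⁸.

P_net ≈ 0.806 W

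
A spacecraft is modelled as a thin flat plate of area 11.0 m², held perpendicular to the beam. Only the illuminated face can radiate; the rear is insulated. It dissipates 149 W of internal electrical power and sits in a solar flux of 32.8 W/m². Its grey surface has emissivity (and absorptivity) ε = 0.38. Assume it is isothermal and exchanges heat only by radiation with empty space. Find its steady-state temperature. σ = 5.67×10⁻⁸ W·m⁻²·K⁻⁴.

T ≈ 186 K

At steady state, absorbed solar power + internal power = radiated power.
Absorbed: α·S·A_cross = 0.38·32.8·11.00 = 137.1 W (cross-section A).
Total input = 137.1 + 149 = 286.1 W.
Radiated: εσ·A_surf·T⁴ with A_surf = A = 11.00 m².
T⁴ = 286.1/(0.38·5.67×10⁻⁸·11.00) = 1.207×10⁹ K⁴.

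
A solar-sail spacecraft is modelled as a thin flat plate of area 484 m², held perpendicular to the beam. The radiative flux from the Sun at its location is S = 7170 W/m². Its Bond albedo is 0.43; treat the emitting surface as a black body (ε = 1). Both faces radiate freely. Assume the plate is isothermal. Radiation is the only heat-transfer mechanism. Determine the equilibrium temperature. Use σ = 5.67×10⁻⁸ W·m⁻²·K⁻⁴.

T ≈ 436 K

At equilibrium, absorbed power = emitted power.
Absorbing cross-section = A = 484.0 m²; emitting surface = 2A = 968.0 m² (ratio 2).
(1−a)S·A_cross = εσ·A_surf·T⁴  ⇒  T⁴ = (1−a)S/(2σ).
T⁴ = 0.570·7170/(2·5.67×10⁻⁸) = 3.604×10¹⁰ K⁴.
T = (3.604×10¹⁰)^(1/4).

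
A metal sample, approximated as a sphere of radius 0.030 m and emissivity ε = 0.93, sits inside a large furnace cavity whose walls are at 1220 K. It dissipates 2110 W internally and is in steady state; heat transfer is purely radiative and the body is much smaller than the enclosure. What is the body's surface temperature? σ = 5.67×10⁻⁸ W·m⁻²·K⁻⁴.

For a small grey body in a large enclosure, net radiated power = εσA(T⁴ − T_w⁴).
Steady state: P = εσA(T⁴ − T_w⁴) with A = 4πr² = 0.01131 m².
T⁴ = P/(εσA) + T_w⁴ = 2110/(0.93·5.67×10⁻⁸·0.01131) + (1220)⁴
    = 3.538×10¹² + 2.215×10¹² = 5.753×10¹² K⁴.

T ≈ 1550 K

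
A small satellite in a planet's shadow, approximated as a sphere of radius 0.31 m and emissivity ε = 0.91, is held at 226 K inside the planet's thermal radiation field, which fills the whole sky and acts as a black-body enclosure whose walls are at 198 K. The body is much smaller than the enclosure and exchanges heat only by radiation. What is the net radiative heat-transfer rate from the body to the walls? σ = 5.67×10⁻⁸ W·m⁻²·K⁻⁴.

P_net ≈ 66.8 W

For a small grey body in a large enclosure: P_net = εσA(T_body⁴ − T_wall⁴).
A = 4πr² = 1.208 m²; T_body⁴ − T_wall⁴ = 2.609×10⁹ − 1.537×10⁹ = 1.072×10⁹ K⁴.
|P_net| = 0.91·5.67×10⁻⁸·1.208·1.072×10⁹.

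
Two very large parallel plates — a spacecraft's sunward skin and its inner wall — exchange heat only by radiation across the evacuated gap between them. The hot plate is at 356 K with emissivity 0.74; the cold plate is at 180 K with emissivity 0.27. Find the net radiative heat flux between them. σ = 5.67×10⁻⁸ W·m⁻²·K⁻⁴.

q ≈ 210 W/m²

For two infinite grey parallel plates, q = σ(T₁⁴ − T₂⁴)/(1/ε₁ + 1/ε₂ − 1).
T₁⁴ − T₂⁴ = 1.606×10¹⁰ − 1.050×10⁹ = 1.501×10¹⁰ K⁴.
1/ε₁ + 1/ε₂ − 1 = 1.351 + 3.704 − 1 = 4.055.
q = 5.67×10⁻⁸ × 1.501×10¹⁰ / 4.055.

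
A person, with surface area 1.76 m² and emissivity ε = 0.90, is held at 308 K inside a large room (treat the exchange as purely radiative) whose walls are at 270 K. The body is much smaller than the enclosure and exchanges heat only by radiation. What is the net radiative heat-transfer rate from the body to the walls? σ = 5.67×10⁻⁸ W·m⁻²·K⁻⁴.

For a small grey body in a large enclosure: P_net = εσA(T_body⁴ − T_wall⁴).
A = 1.76 m²; T_body⁴ − T_wall⁴ = 8.999×10⁹ − 5.314×10⁹ = 3.685×10⁹ K⁴.
|P_net| = 0.90·5.67×10⁻⁸·1.760·3.685×10⁹.

P_net ≈ 331 W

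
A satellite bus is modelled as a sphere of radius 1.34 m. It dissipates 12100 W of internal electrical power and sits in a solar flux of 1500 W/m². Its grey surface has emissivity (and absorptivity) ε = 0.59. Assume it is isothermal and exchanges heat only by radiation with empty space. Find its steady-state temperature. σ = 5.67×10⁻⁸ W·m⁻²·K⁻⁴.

At steady state, absorbed solar power + internal power = radiated power.
Absorbed: α·S·A_cross = 0.59·1500·5.641 = 4992 W (cross-section πr²).
Total input = 4992 + 12100 = 17090 W.
Radiated: εσ·A_surf·T⁴ with A_surf = 4πr² = 22.56 m².
T⁴ = 17090/(0.59·5.67×10⁻⁸·22.56) = 2.264×10¹⁰ K⁴.

T ≈ 388 K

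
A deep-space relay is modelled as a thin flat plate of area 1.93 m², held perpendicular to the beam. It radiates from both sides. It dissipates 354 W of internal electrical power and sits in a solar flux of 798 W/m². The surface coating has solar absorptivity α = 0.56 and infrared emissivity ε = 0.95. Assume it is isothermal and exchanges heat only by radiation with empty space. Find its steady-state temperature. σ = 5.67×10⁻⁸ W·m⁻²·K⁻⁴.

T ≈ 277 K

At steady state, absorbed solar power + internal power = radiated power.
Absorbed: α·S·A_cross = 0.56·798·1.930 = 862.5 W (cross-section A).
Total input = 862.5 + 354 = 1216 W.
Radiated: εσ·A_surf·T⁴ with A_surf = 2A = 3.860 m².
T⁴ = 1216/(0.95·5.67×10⁻⁸·3.860) = 5.851×10⁹ K⁴.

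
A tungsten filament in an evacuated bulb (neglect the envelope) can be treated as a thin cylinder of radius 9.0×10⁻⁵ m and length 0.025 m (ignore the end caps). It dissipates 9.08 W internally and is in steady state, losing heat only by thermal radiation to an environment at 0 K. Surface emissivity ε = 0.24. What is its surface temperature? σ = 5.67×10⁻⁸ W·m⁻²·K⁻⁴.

T ≈ 2620 K

Steady state: internal power = radiated power, P = εσA T⁴.
Radiating area A = 2πrL = 1.414×10⁻⁵ m².
T⁴ = P/(εσA) = 9.08/(0.24·5.67×10⁻⁸·1.414×10⁻⁵) = 4.720×10¹³ K⁴.
T = (4.720×10¹³)^(1/4).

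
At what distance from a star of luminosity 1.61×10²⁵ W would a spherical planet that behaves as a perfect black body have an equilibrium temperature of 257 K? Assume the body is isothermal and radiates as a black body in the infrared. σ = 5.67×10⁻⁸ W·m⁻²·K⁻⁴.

d ≈ 3.60×10¹⁰ m

For an isothermal black-emitting sphere, (1−a)S·πr² = σ·4πr²·T⁴ ⇒ S = 4σT⁴/(1−a).
S = 4·5.67×10⁻⁸·(257)⁴/1.00 = 989.4 W/m².
Flux falls as S = L/(4πd²), so d = √(L/(4πS)) = √(1.61×10²⁵/(4π·989.4)).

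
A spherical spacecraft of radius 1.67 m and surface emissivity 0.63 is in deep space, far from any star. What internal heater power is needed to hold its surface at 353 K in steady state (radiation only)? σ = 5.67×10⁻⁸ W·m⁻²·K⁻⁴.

P = εσ·4πr²·T⁴.
4πr² = 35.05 m²; T⁴ = 1.553×10¹⁰ K⁴.
P = 0.63·5.67×10⁻⁸·35.05·1.553×10¹⁰.

P ≈ 19400 W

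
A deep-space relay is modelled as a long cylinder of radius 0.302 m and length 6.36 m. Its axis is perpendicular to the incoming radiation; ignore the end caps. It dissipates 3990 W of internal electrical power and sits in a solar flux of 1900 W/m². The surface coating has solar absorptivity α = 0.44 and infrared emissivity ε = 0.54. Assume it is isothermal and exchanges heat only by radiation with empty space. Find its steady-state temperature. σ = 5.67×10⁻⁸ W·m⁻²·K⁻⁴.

T ≈ 374 K

At steady state, absorbed solar power + internal power = radiated power.
Absorbed: α·S·A_cross = 0.44·1900·3.841 = 3211 W (cross-section 2rL).
Total input = 3211 + 3990 = 7201 W.
Radiated: εσ·A_surf·T⁴ with A_surf = 2πrL = 12.07 m².
T⁴ = 7201/(0.54·5.67×10⁻⁸·12.07) = 1.949×10¹⁰ K⁴.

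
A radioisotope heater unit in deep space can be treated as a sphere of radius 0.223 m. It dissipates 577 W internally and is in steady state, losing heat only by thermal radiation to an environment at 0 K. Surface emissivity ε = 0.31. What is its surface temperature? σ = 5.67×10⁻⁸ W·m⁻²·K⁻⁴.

T ≈ 479 K

Steady state: internal power = radiated power, P = εσA T⁴.
Radiating area A = 4πr² = 0.6249 m².
T⁴ = P/(εσA) = 577/(0.31·5.67×10⁻⁸·0.6249) = 5.253×10¹⁰ K⁴.
T = (5.253×10¹⁰)^(1/4).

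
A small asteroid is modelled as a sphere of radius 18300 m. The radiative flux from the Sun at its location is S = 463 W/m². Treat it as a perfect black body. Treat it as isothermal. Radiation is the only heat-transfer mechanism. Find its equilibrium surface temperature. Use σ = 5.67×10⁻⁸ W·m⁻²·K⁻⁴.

T ≈ 213 K

At equilibrium, absorbed power = emitted power.
Absorbing cross-section = πr² = 1.052×10⁹ m²; emitting surface = 4πr² = 4.208×10⁹ m² (ratio 4).
S·A_cross = εσ·A_surf·T⁴  ⇒  T⁴ = S/(4σ).
T⁴ = 1.00·463/(4·5.67×10⁻⁸) = 2.041×10⁹ K⁴.
T = (2.041×10⁹)^(1/4).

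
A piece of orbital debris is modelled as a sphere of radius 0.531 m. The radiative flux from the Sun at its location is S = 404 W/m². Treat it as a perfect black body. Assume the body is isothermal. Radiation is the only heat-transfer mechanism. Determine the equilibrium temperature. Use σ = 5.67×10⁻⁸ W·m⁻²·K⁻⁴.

At equilibrium, absorbed power = emitted power.
Absorbing cross-section = πr² = 0.8858 m²; emitting surface = 4πr² = 3.543 m² (ratio 4).
S·A_cross = εσ·A_surf·T⁴  ⇒  T⁴ = S/(4σ).
T⁴ = 1.00·404/(4·5.67×10⁻⁸) = 1.781×10⁹ K⁴.
T = (1.781×10⁹)^(1/4).

T ≈ 205 K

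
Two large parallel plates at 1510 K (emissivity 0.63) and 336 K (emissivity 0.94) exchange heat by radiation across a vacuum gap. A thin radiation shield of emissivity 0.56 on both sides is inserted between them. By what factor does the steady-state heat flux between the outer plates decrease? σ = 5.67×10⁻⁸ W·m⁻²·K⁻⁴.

Without shield: q₀ = σΔ(T⁴)/(1/ε₁+1/ε₂−1) with denominator 1.651.
With shield the two gaps are in series; the resistances add: (1/ε₁+1/ε_s−1)+(1/ε_s+1/ε₂−1) = 2.373+1.850 = 4.223.
Heat-flux ratio q₀/q = 4.223/1.651.

factor ≈ 2.56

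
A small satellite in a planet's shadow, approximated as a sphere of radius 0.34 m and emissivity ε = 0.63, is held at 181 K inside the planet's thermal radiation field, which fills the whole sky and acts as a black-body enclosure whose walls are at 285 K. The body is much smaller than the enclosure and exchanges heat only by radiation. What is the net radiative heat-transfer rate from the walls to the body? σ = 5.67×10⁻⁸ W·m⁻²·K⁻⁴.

P_net ≈ 287 W

For a small grey body in a large enclosure: P_net = εσA(T_body⁴ − T_wall⁴).
A = 4πr² = 1.453 m²; T_body⁴ − T_wall⁴ = 1.073×10⁹ − 6.598×10⁹ = -5.524×10⁹ K⁴.
|P_net| = 0.63·5.67×10⁻⁸·1.453·5.524×10⁹.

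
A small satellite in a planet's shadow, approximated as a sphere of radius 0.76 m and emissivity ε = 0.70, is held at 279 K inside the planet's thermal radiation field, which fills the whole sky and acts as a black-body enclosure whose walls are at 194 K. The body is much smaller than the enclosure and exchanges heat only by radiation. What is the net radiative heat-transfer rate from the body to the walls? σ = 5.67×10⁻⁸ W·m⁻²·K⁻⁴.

P_net ≈ 1340 W

For a small grey body in a large enclosure: P_net = εσA(T_body⁴ − T_wall⁴).
A = 4πr² = 7.258 m²; T_body⁴ − T_wall⁴ = 6.059×10⁹ − 1.416×10⁹ = 4.643×10⁹ K⁴.
|P_net| = 0.70·5.67×10⁻⁸·7.258·4.643×10⁹.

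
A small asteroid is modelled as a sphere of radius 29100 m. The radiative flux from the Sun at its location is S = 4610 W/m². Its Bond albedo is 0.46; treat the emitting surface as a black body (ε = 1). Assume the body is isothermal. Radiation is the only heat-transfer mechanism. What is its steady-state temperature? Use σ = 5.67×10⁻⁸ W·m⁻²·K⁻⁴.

At equilibrium, absorbed power = emitted power.
Absorbing cross-section = πr² = 2.660×10⁹ m²; emitting surface = 4πr² = 1.064×10¹⁰ m² (ratio 4).
(1−a)S·A_cross = εσ·A_surf·T⁴  ⇒  T⁴ = (1−a)S/(4σ).
T⁴ = 0.540·4610/(4·5.67×10⁻⁸) = 1.098×10¹⁰ K⁴.
T = (1.098×10¹⁰)^(1/4).

T ≈ 324 K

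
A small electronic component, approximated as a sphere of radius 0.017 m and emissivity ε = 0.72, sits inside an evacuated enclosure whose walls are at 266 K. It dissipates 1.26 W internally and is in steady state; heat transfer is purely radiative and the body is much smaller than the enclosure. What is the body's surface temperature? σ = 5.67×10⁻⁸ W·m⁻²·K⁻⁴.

T ≈ 341 K

For a small grey body in a large enclosure, net radiated power = εσA(T⁴ − T_w⁴).
Steady state: P = εσA(T⁴ − T_w⁴) with A = 4πr² = 0.003632 m².
T⁴ = P/(εσA) + T_w⁴ = 1.26/(0.72·5.67×10⁻⁸·0.003632) + (266)⁴
    = 8.499×10⁹ + 5.006×10⁹ = 1.351×10¹⁰ K⁴.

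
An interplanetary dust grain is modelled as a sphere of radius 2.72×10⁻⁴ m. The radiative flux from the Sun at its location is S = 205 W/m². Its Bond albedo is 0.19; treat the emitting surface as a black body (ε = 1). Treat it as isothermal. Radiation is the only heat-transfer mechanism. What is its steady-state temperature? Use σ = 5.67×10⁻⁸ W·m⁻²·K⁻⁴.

At equilibrium, absorbed power = emitted power.
Absorbing cross-section = πr² = 2.324×10⁻⁷ m²; emitting surface = 4πr² = 9.297×10⁻⁷ m² (ratio 4).
(1−a)S·A_cross = εσ·A_surf·T⁴  ⇒  T⁴ = (1−a)S/(4σ).
T⁴ = 0.810·205/(4·5.67×10⁻⁸) = 7.321×10⁸ K⁴.
T = (7.321×10⁸)^(1/4).

T ≈ 164 K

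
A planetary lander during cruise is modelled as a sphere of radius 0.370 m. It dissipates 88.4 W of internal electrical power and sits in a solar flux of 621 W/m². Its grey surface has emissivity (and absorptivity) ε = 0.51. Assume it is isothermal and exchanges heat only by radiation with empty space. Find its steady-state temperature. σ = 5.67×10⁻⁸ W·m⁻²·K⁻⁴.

T ≈ 259 K

At steady state, absorbed solar power + internal power = radiated power.
Absorbed: α·S·A_cross = 0.51·621·0.4301 = 136.2 W (cross-section πr²).
Total input = 136.2 + 88.4 = 224.6 W.
Radiated: εσ·A_surf·T⁴ with A_surf = 4πr² = 1.720 m².
T⁴ = 224.6/(0.51·5.67×10⁻⁸·1.720) = 4.515×10⁹ K⁴.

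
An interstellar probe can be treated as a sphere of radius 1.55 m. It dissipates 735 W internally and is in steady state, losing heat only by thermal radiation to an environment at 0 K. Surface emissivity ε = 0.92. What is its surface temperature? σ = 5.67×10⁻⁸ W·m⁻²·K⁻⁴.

Steady state: internal power = radiated power, P = εσA T⁴.
Radiating area A = 4πr² = 30.19 m².
T⁴ = P/(εσA) = 735/(0.92·5.67×10⁻⁸·30.19) = 4.667×10⁸ K⁴.
T = (4.667×10⁸)^(1/4).

T ≈ 147 K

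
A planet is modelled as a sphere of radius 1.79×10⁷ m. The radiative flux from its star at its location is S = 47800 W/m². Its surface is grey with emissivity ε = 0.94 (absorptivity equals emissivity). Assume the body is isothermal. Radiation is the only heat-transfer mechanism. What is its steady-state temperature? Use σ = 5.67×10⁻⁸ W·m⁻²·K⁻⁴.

T ≈ 678 K

At equilibrium, absorbed power = emitted power.
Absorbing cross-section = πr² = 1.007×10¹⁵ m²; emitting surface = 4πr² = 4.026×10¹⁵ m² (ratio 4).
εS·A_cross = εσ·A_surf·T⁴  ⇒  T⁴ = S/(4σ)   (ε cancels).
T⁴ = 47800/(4·5.67×10⁻⁸) = 2.108×10¹¹ K⁴.
T = (2.108×10¹¹)^(1/4).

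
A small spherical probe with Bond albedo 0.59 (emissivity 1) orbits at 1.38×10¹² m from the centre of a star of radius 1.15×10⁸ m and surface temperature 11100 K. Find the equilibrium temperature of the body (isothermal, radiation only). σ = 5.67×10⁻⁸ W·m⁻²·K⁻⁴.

The star's surface emits σT_*⁴; at distance d the flux is S = σT_*⁴(R_*/d)².
S = 5.67×10⁻⁸·(11100)⁴·(1.15×10⁸/1.38×10¹²)² = 5.977 W/m².
For an isothermal sphere T⁴ = (1−a)S/(4σ) = 1.081×10⁷ K⁴.

T ≈ 57.3 K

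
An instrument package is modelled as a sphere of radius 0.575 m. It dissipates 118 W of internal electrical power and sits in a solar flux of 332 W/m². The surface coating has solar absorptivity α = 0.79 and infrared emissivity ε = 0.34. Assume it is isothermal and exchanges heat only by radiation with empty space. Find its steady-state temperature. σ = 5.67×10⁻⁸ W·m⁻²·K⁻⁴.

T ≈ 264 K

At steady state, absorbed solar power + internal power = radiated power.
Absorbed: α·S·A_cross = 0.79·332·1.039 = 272.4 W (cross-section πr²).
Total input = 272.4 + 118 = 390.4 W.
Radiated: εσ·A_surf·T⁴ with A_surf = 4πr² = 4.155 m².
T⁴ = 390.4/(0.34·5.67×10⁻⁸·4.155) = 4.875×10⁹ K⁴.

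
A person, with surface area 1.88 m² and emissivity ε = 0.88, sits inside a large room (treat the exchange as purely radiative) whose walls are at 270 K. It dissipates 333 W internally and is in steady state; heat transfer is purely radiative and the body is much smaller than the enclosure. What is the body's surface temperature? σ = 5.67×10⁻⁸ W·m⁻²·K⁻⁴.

T ≈ 307 K

For a small grey body in a large enclosure, net radiated power = εσA(T⁴ − T_w⁴).
Steady state: P = εσA(T⁴ − T_w⁴) with A = 1.88 m².
T⁴ = P/(εσA) + T_w⁴ = 333/(0.88·5.67×10⁻⁸·1.880) + (270)⁴
    = 3.550×10⁹ + 5.314×10⁹ = 8.864×10⁹ K⁴.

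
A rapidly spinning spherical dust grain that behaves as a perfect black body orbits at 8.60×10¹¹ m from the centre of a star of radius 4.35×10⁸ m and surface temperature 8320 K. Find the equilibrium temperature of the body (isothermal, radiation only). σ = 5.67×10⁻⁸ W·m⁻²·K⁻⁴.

The star's surface emits σT_*⁴; at distance d the flux is S = σT_*⁴(R_*/d)².
S = 5.67×10⁻⁸·(8320)⁴·(4.35×10⁸/8.60×10¹¹)² = 69.51 W/m².
For an isothermal sphere T⁴ = (1−a)S/(4σ) = 3.065×10⁸ K⁴.

T ≈ 132 K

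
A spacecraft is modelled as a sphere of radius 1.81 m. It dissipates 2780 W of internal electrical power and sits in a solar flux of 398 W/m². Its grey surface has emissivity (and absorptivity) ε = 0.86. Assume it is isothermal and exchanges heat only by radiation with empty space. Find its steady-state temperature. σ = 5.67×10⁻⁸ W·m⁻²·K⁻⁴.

At steady state, absorbed solar power + internal power = radiated power.
Absorbed: α·S·A_cross = 0.86·398·10.29 = 3523 W (cross-section πr²).
Total input = 3523 + 2780 = 6303 W.
Radiated: εσ·A_surf·T⁴ with A_surf = 4πr² = 41.17 m².
T⁴ = 6303/(0.86·5.67×10⁻⁸·41.17) = 3.140×10⁹ K⁴.

T ≈ 237 K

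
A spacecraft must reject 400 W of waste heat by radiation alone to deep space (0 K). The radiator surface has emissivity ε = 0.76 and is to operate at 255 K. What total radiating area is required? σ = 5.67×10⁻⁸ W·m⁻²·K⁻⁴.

A ≈ 2.20 m²

P = εσA T⁴ ⇒ A = P/(εσT⁴).
T⁴ = 4.228×10⁹ K⁴.
A = 400/(0.76 × 5.67×10⁻⁸ × 4.228×10⁹).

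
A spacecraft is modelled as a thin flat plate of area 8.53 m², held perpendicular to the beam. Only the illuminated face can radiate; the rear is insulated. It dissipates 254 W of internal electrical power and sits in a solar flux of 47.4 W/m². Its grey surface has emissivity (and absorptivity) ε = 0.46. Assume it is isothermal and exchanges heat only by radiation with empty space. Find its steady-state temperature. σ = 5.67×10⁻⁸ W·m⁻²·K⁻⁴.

T ≈ 211 K

At steady state, absorbed solar power + internal power = radiated power.
Absorbed: α·S·A_cross = 0.46·47.4·8.530 = 186.0 W (cross-section A).
Total input = 186.0 + 254 = 440.0 W.
Radiated: εσ·A_surf·T⁴ with A_surf = A = 8.530 m².
T⁴ = 440.0/(0.46·5.67×10⁻⁸·8.530) = 1.978×10⁹ K⁴.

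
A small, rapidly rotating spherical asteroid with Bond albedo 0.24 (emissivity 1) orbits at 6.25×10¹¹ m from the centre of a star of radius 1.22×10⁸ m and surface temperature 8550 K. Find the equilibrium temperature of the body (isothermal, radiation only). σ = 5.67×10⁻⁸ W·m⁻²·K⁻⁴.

The star's surface emits σT_*⁴; at distance d the flux is S = σT_*⁴(R_*/d)².
S = 5.67×10⁻⁸·(8550)⁴·(1.22×10⁸/6.25×10¹¹)² = 11.55 W/m².
For an isothermal sphere T⁴ = (1−a)S/(4σ) = 3.869×10⁷ K⁴.

T ≈ 78.9 K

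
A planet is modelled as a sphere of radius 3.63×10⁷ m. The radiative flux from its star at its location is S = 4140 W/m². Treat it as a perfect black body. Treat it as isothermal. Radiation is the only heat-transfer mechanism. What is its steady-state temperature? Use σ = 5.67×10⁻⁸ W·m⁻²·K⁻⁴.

At equilibrium, absorbed power = emitted power.
Absorbing cross-section = πr² = 4.140×10¹⁵ m²; emitting surface = 4πr² = 1.656×10¹⁶ m² (ratio 4).
S·A_cross = εσ·A_surf·T⁴  ⇒  T⁴ = S/(4σ).
T⁴ = 1.00·4140/(4·5.67×10⁻⁸) = 1.825×10¹⁰ K⁴.
T = (1.825×10¹⁰)^(1/4).

T ≈ 368 K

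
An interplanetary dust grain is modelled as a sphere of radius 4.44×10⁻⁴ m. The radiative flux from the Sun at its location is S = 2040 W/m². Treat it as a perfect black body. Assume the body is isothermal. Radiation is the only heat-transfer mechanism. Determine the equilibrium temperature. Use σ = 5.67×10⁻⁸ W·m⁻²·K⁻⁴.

At equilibrium, absorbed power = emitted power.
Absorbing cross-section = πr² = 6.193×10⁻⁷ m²; emitting surface = 4πr² = 2.477×10⁻⁶ m² (ratio 4).
S·A_cross = εσ·A_surf·T⁴  ⇒  T⁴ = S/(4σ).
T⁴ = 1.00·2040/(4·5.67×10⁻⁸) = 8.995×10⁹ K⁴.
T = (8.995×10⁹)^(1/4).

T ≈ 308 K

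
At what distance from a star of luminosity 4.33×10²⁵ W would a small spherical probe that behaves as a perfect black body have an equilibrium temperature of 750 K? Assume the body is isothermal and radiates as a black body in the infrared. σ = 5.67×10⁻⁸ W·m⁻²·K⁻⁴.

For an isothermal black-emitting sphere, (1−a)S·πr² = σ·4πr²·T⁴ ⇒ S = 4σT⁴/(1−a).
S = 4·5.67×10⁻⁸·(750)⁴/1.00 = 71760 W/m².
Flux falls as S = L/(4πd²), so d = √(L/(4πS)) = √(4.33×10²⁵/(4π·71760)).

d ≈ 6.93×10⁹ m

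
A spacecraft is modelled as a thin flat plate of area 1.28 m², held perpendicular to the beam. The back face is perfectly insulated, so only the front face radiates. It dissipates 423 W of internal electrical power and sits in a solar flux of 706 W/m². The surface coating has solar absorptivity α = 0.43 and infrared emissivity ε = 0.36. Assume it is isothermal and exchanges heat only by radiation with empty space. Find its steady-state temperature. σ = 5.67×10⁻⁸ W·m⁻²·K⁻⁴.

T ≈ 420 K

At steady state, absorbed solar power + internal power = radiated power.
Absorbed: α·S·A_cross = 0.43·706·1.280 = 388.6 W (cross-section A).
Total input = 388.6 + 423 = 811.6 W.
Radiated: εσ·A_surf·T⁴ with A_surf = A = 1.280 m².
T⁴ = 811.6/(0.36·5.67×10⁻⁸·1.280) = 3.106×10¹⁰ K⁴.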